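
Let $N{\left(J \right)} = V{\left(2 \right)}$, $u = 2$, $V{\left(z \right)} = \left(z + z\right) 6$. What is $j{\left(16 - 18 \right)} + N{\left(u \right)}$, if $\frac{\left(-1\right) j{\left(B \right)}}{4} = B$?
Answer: $32$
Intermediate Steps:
$j{\left(B \right)} = - 4 B$
$V{\left(z \right)} = 12 z$ ($V{\left(z \right)} = 2 z 6 = 12 z$)
$N{\left(J \right)} = 24$ ($N{\left(J \right)} = 12 \cdot 2 = 24$)
$j{\left(16 - 18 \right)} + N{\left(u \right)} = - 4 \left(16 - 18\right) + 24 = \left(-4\right) \left(-2\right) + 24 = 8 + 24 = 32$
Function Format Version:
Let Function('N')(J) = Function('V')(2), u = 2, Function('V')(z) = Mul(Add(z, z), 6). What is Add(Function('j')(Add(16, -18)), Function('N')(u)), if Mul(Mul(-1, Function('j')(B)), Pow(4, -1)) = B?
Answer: 32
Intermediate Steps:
Function('j')(B) = Mul(-4, B)
Function('V')(z) = Mul(12, z) (Function('V')(z) = Mul(Mul(2, z), 6) = Mul(12, z))
Function('N')(J) = 24 (Function('N')(J) = Mul(12, 2) = 24)
Add(Function('j')(Add(16, -18)), Function('N')(u)) = Add(Mul(-4, Add(16, -18)), 24) = Add(Mul(-4, -2), 24) = Add(8, 24) = 32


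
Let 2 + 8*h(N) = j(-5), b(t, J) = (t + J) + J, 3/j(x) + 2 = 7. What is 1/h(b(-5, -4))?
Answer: -40/7 ≈ -5.7143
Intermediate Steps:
j(x) = ⅗ (j(x) = 3/(-2 + 7) = 3/5 = 3*(⅕) = ⅗)
b(t, J) = t + 2*J (b(t, J) = (J + t) + J = t + 2*J)
h(N) = -7/40 (h(N) = -¼ + (⅛)*(⅗) = -¼ + 3/40 = -7/40)
1/h(b(-5, -4)) = 1/(-7/40) = -40/7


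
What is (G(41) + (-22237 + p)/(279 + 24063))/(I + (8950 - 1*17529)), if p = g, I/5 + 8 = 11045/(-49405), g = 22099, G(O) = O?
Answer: -821674317/172778266444 ≈ -0.0047557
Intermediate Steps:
I = -406285/9881 (I = -40 + 5*(11045/(-49405)) = -40 + 5*(11045*(-1/49405)) = -40 + 5*(-2209/9881) = -40 - 11045/9881 = -406285/9881 ≈ -41.118)
p = 22099
(G(41) + (-22237 + p)/(279 + 24063))/(I + (8950 - 1*17529)) = (41 + (-22237 + 22099)/(279 + 24063))/(-406285/9881 + (8950 - 1*17529)) = (41 - 138/24342)/(-406285/9881 + (8950 - 17529)) = (41 - 138*1/24342)/(-406285/9881 - 8579) = (41 - 23/4057)/(-85175384/9881) = (166314/4057)*(-9881/85175384) = -821674317/172778266444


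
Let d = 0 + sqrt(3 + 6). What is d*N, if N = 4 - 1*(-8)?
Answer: 36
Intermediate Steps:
N = 12 (N = 4 + 8 = 12)
d = 3 (d = 0 + sqrt(9) = 0 + 3 = 3)
d*N = 3*12 = 36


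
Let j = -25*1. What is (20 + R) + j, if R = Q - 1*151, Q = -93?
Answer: -249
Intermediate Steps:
j = -25
R = -244 (R = -93 - 1*151 = -93 - 151 = -244)
(20 + R) + j = (20 - 244) - 25 = -224 - 25 = -249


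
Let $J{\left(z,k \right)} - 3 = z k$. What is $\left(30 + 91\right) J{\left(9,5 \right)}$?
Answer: $5808$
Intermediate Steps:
$J{\left(z,k \right)} = 3 + k z$ ($J{\left(z,k \right)} = 3 + z k = 3 + k z$)
$\left(30 + 91\right) J{\left(9,5 \right)} = \left(30 + 91\right) \left(3 + 5 \cdot 9\right) = 121 \left(3 + 45\right) = 121 \cdot 48 = 5808$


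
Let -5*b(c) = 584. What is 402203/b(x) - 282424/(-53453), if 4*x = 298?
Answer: -107329849179/31216552 ≈ -3438.2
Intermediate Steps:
x = 149/2 (x = (¼)*298 = 149/2 ≈ 74.500)
b(c) = -584/5 (b(c) = -⅕*584 = -584/5)
402203/b(x) - 282424/(-53453) = 402203/(-584/5) - 282424/(-53453) = 402203*(-5/584) - 282424*(-1/53453) = -2011015/584 + 282424/53453 = -107329849179/31216552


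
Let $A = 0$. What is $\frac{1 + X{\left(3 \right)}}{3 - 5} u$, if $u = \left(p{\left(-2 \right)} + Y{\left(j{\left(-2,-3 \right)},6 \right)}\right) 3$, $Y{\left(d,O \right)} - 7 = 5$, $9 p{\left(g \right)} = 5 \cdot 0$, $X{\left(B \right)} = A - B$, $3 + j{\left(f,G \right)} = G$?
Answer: $36$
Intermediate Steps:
$j{\left(f,G \right)} = -3 + G$
$X{\left(B \right)} = - B$ ($X{\left(B \right)} = 0 - B = - B$)
$p{\left(g \right)} = 0$ ($p{\left(g \right)} = \frac{5 \cdot 0}{9} = \frac{1}{9} \cdot 0 = 0$)
$Y{\left(d,O \right)} = 12$ ($Y{\left(d,O \right)} = 7 + 5 = 12$)
$u = 36$ ($u = \left(0 + 12\right) 3 = 12 \cdot 3 = 36$)
$\frac{1 + X{\left(3 \right)}}{3 - 5} u = \frac{1 - 3}{3 - 5} \cdot 36 = \frac{1 - 3}{-2} \cdot 36 = \left(-2\right) \left(- \frac{1}{2}\right) 36 = 1 \cdot 36 = 36$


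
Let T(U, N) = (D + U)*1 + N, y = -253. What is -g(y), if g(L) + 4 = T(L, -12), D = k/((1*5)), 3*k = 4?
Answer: 4031/15 ≈ 268.73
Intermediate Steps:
k = 4/3 (k = (1/3)*4 = 4/3 ≈ 1.3333)
D = 4/15 (D = 4/(3*((1*5))) = (4/3)/5 = (4/3)*(1/5) = 4/15 ≈ 0.26667)
T(U, N) = 4/15 + N + U (T(U, N) = (4/15 + U)*1 + N = (4/15 + U) + N = 4/15 + N + U)
g(L) = -236/15 + L (g(L) = -4 + (4/15 - 12 + L) = -4 + (-176/15 + L) = -236/15 + L)
-g(y) = -(-236/15 - 253) = -1*(-4031/15) = 4031/15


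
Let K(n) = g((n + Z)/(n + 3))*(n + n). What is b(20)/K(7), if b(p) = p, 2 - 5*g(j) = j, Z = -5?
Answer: 250/63 ≈ 3.9683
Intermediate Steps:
g(j) = ⅖ - j/5
K(n) = 2*n*(⅖ - (-5 + n)/(5*(3 + n))) (K(n) = (⅖ - (n - 5)/(5*(n + 3)))*(n + n) = (⅖ - (-5 + n)/(5*(3 + n)))*(2*n) = 2*n*(⅖ - (-5 + n)/(5*(3 + n))))
b(20)/K(7) = 20/(((⅖)*7*(11 + 7)/(3 + 7))) = 20/(((⅖)*7*18/10)) = 20/(((⅖)*7*(⅒)*18)) = 20/(126/25) = 20*(25/126) = 250/63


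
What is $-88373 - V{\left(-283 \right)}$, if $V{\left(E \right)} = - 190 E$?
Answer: $-142143$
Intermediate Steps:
$-88373 - V{\left(-283 \right)} = -88373 - \left(-190\right) \left(-283\right) = -88373 - 53770 = -142143$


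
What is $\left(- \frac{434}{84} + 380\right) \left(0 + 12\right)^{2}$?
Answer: $53976$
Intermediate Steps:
$\left(- \frac{434}{84} + 380\right) \left(0 + 12\right)^{2} = \left(\left(-434\right) \frac{1}{84} + 380\right) 12^{2} = \left(- \frac{31}{6} + 380\right) 144 = \frac{2249}{6} \cdot 144 = 53976$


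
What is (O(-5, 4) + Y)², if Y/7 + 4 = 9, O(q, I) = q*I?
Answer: 225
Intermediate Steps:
O(q, I) = I*q
Y = 35 (Y = -28 + 7*9 = -28 + 63 = 35)
(O(-5, 4) + Y)² = (4*(-5) + 35)² = (-20 + 35)² = 15² = 225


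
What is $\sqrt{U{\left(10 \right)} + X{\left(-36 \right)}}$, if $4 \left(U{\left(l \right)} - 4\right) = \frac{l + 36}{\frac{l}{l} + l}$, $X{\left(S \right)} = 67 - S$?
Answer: $\frac{\sqrt{52294}}{22} \approx 10.394$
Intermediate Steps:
$U{\left(l \right)} = 4 + \frac{36 + l}{4 \left(1 + l\right)}$ ($U{\left(l \right)} = 4 + \frac{\left(l + 36\right) \frac{1}{\frac{l}{l} + l}}{4} = 4 + \frac{\left(36 + l\right) \frac{1}{1 + l}}{4} = 4 + \frac{\frac{1}{1 + l} \left(36 + l\right)}{4} = 4 + \frac{36 + l}{4 \left(1 + l\right)}$)
$\sqrt{U{\left(10 \right)} + X{\left(-36 \right)}} = \sqrt{\frac{52 + 17 \cdot 10}{4 \left(1 + 10\right)} + \left(67 - -36\right)} = \sqrt{\frac{52 + 170}{4 \cdot 11} + \left(67 + 36\right)} = \sqrt{\frac{1}{4} \cdot \frac{1}{11} \cdot 222 + 103} = \sqrt{\frac{111}{22} + 103} = \sqrt{\frac{2377}{22}} = \frac{\sqrt{52294}}{22}$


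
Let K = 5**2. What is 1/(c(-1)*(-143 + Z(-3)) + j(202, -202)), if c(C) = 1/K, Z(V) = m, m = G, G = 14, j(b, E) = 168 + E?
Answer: -25/979 ≈ -0.025536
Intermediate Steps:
K = 25
m = 14
Z(V) = 14
c(C) = 1/25
1/(c(-1)*(-143 + Z(-3)) + j(202, -202)) = 1/((-143 + 14)/25 + (168 - 202)) = 1/((1/25)*(-129) - 34) = 1/(-129/25 - 34) = 1/(-979/25) = -25/979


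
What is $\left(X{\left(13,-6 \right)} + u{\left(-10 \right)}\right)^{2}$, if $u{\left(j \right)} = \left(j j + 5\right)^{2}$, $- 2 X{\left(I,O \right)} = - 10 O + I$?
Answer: $\frac{482988529}{4} \approx 1.2075 \cdot 10^{8}$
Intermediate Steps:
$X{\left(I,O \right)} = 5 O - \frac{I}{2}$ ($X{\left(I,O \right)} = - \frac{- 10 O + I}{2} = - \frac{I - 10 O}{2} = 5 O - \frac{I}{2}$)
$u{\left(j \right)} = \left(5 + j^{2}\right)^{2}$ ($u{\left(j \right)} = \left(j^{2} + 5\right)^{2} = \left(5 + j^{2}\right)^{2}$)
$\left(X{\left(13,-6 \right)} + u{\left(-10 \right)}\right)^{2} = \left(\left(5 \left(-6\right) - \frac{13}{2}\right) + \left(5 + \left(-10\right)^{2}\right)^{2}\right)^{2} = \left(\left(-30 - \frac{13}{2}\right) + \left(5 + 100\right)^{2}\right)^{2} = \left(- \frac{73}{2} + 105^{2}\right)^{2} = \left(- \frac{73}{2} + 11025\right)^{2} = \left(\frac{21977}{2}\right)^{2} = \frac{482988529}{4}$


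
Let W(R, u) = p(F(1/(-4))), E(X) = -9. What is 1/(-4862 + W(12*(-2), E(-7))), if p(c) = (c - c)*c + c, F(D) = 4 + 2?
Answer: -1/4856 ≈ -0.00020593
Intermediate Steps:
F(D) = 6
p(c) = c (p(c) = 0*c + c = 0 + c = c)
W(R, u) = 6
1/(-4862 + W(12*(-2), E(-7))) = 1/(-4862 + 6) = 1/(-4856) = -1/4856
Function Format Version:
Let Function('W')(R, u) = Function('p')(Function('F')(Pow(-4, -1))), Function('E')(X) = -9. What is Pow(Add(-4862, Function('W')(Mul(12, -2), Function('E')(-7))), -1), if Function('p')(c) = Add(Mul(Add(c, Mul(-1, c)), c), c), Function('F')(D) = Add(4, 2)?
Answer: Rational(-1, 4856) ≈ -0.00020593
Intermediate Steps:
Function('F')(D) = 6
Function('p')(c) = c (Function('p')(c) = Add(Mul(0, c), c) = Add(0, c) = c)
Function('W')(R, u) = 6
Pow(Add(-4862, Function('W')(Mul(12, -2), Function('E')(-7))), -1) = Pow(Add(-4862, 6), -1) = Pow(-4856, -1) = Rational(-1, 4856)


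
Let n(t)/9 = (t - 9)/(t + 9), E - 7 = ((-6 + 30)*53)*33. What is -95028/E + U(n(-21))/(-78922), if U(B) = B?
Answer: -15001488867/6626764652 ≈ -2.2638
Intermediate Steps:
E = 41983 (E = 7 + ((-6 + 30)*53)*33 = 7 + (24*53)*33 = 7 + 1272*33 = 7 + 41976 = 41983)
n(t) = 9*(-9 + t)/(9 + t) (n(t) = 9*((t - 9)/(t + 9)) = 9*((-9 + t)/(9 + t)) = 9*(-9 + t)/(9 + t))
-95028/E + U(n(-21))/(-78922) = -95028/41983 + (9*(-9 - 21)/(9 - 21))/(-78922) = -95028*1/41983 + (9*(-30)/(-12))*(-1/78922) = -95028/41983 + (9*(-1/12)*(-30))*(-1/78922) = -95028/41983 + (45/2)*(-1/78922) = -95028/41983 - 45/157844 = -15001488867/6626764652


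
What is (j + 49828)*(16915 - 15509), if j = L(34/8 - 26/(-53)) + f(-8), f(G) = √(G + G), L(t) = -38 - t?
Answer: 7419795925/106 + 5624*I ≈ 6.9998e+7 + 5624.0*I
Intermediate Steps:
f(G) = √2*√G (f(G) = √(2*G) = √2*√G)
j = -9061/212 + 4*I (j = (-38 - (34/8 - 26/(-53))) + √2*√(-8) = (-38 - (34*(⅛) - 26*(-1/53))) + √2*(2*I*√2) = (-38 - (17/4 + 26/53)) + 4*I = (-38 - 1*1005/212) + 4*I = (-38 - 1005/212) + 4*I = -9061/212 + 4*I ≈ -42.741 + 4.0*I)
(j + 49828)*(16915 - 15509) = ((-9061/212 + 4*I) + 49828)*(16915 - 15509) = (10554475/212 + 4*I)*1406 = 7419795925/106 + 5624*I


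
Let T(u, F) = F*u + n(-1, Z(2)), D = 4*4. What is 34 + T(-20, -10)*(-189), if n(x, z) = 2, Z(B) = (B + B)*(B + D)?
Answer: -38144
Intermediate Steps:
D = 16
Z(B) = 2*B*(16 + B) (Z(B) = (B + B)*(B + 16) = (2*B)*(16 + B) = 2*B*(16 + B))
T(u, F) = 2 + F*u (T(u, F) = F*u + 2 = 2 + F*u)
34 + T(-20, -10)*(-189) = 34 + (2 - 10*(-20))*(-189) = 34 + (2 + 200)*(-189) = 34 + 202*(-189) = 34 - 38178 = -38144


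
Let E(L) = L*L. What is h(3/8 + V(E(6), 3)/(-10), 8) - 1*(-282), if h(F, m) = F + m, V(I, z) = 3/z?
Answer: 11611/40 ≈ 290.27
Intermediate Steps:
E(L) = L²
h(3/8 + V(E(6), 3)/(-10), 8) - 1*(-282) = ((3/8 + (3/3)/(-10)) + 8) - 1*(-282) = ((3*(⅛) + (3*(⅓))*(-⅒)) + 8) + 282 = ((3/8 + 1*(-⅒)) + 8) + 282 = ((3/8 - ⅒) + 8) + 282 = (11/40 + 8) + 282 = 331/40 + 282 = 11611/40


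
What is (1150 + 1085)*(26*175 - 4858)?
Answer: -688380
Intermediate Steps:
(1150 + 1085)*(26*175 - 4858) = 2235*(4550 - 4858) = 2235*(-308) = -688380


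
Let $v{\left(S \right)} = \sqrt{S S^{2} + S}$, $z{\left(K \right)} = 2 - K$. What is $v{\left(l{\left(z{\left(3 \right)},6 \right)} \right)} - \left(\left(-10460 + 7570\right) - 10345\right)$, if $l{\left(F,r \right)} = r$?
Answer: $13235 + \sqrt{222} \approx 13250.0$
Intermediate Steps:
$v{\left(S \right)} = \sqrt{S + S^{3}}$ ($v{\left(S \right)} = \sqrt{S^{3} + S} = \sqrt{S + S^{3}}$)
$v{\left(l{\left(z{\left(3 \right)},6 \right)} \right)} - \left(\left(-10460 + 7570\right) - 10345\right) = \sqrt{6 + 6^{3}} - \left(\left(-10460 + 7570\right) - 10345\right) = \sqrt{6 + 216} - \left(-2890 - 10345\right) = \sqrt{222} - \left(-2890 - 10345\right) = \sqrt{222} - -13235 = \sqrt{222} + 13235 = 13235 + \sqrt{222}$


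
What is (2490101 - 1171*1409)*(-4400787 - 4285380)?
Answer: -7297787439054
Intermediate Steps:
(2490101 - 1171*1409)*(-4400787 - 4285380) = (2490101 - 1649939)*(-8686167) = 840162*(-8686167) = -7297787439054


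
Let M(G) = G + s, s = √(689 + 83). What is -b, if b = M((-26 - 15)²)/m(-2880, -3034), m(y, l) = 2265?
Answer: -1681/2265 - 2*√193/2265 ≈ -0.75443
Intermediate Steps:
s = 2*√193 (s = √772 = 2*√193 ≈ 27.785)
M(G) = G + 2*√193
b = 1681/2265 + 2*√193/2265 (b = ((-26 - 15)² + 2*√193)/2265 = ((-41)² + 2*√193)*(1/2265) = (1681 + 2*√193)*(1/2265) = 1681/2265 + 2*√193/2265 ≈ 0.75443)
-b = -(1681/2265 + 2*√193/2265) = -1681/2265 - 2*√193/2265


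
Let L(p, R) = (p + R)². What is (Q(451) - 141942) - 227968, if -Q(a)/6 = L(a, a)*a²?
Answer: -992927573134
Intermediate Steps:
L(p, R) = (R + p)²
Q(a) = -24*a⁴ (Q(a) = -6*(a + a)²*a² = -6*(2*a)²*a² = -6*4*a²*a² = -24*a⁴)
(Q(451) - 141942) - 227968 = (-24*451⁴ - 141942) - 227968 = (-24*41371966801 - 141942) - 227968 = (-992927203224 - 141942) - 227968 = -992927345166 - 227968 = -992927573134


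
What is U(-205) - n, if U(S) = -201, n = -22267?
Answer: 22066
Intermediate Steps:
U(-205) - n = -201 - 1*(-22267) = -201 + 22267 = 22066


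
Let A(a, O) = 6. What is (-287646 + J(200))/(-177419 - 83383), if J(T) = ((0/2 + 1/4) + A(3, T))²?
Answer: 4601711/4172832 ≈ 1.1028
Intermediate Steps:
J(T) = 625/16 (J(T) = ((0/2 + 1/4) + 6)² = ((0*(½) + 1*(¼)) + 6)² = ((0 + ¼) + 6)² = (¼ + 6)² = (25/4)² = 625/16)
(-287646 + J(200))/(-177419 - 83383) = (-287646 + 625/16)/(-177419 - 83383) = -4601711/16/(-260802) = -4601711/16*(-1/260802) = 4601711/4172832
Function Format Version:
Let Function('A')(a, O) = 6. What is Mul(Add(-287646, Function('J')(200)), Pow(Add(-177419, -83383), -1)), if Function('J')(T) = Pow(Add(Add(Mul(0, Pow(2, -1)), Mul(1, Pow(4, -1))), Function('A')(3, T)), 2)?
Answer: Rational(4601711, 4172832) ≈ 1.1028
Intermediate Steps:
Function('J')(T) = Rational(625, 16) (Function('J')(T) = Pow(Add(Add(Mul(0, Pow(2, -1)), Mul(1, Pow(4, -1))), 6), 2) = Pow(Add(Add(Mul(0, Rational(1, 2)), Mul(1, Rational(1, 4))), 6), 2) = Pow(Add(Add(0, Rational(1, 4)), 6), 2) = Pow(Add(Rational(1, 4), 6), 2) = Pow(Rational(25, 4), 2) = Rational(625, 16))
Mul(Add(-287646, Function('J')(200)), Pow(Add(-177419, -83383), -1)) = Mul(Add(-287646, Rational(625, 16)), Pow(Add(-177419, -83383), -1)) = Mul(Rational(-4601711, 16), Pow(-260802, -1)) = Mul(Rational(-4601711, 16), Rational(-1, 260802)) = Rational(4601711, 4172832)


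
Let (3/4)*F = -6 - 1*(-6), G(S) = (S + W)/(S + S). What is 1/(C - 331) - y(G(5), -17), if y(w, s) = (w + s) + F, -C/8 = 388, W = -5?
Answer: 58394/3435 ≈ 17.000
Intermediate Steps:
C = -3104 (C = -8*388 = -3104)
G(S) = (-5 + S)/(2*S) (G(S) = (S - 5)/(S + S) = (-5 + S)/((2*S)) = (-5 + S)*(1/(2*S)) = (-5 + S)/(2*S))
F = 0 (F = 4*(-6 - 1*(-6))/3 = 4*(-6 + 6)/3 = (4/3)*0 = 0)
y(w, s) = s + w (y(w, s) = (w + s) + 0 = (s + w) + 0 = s + w)
1/(C - 331) - y(G(5), -17) = 1/(-3104 - 331) - (-17 + (1/2)*(-5 + 5)/5) = 1/(-3435) - (-17 + (1/2)*(1/5)*0) = -1/3435 - (-17 + 0) = -1/3435 - 1*(-17) = -1/3435 + 17 = 58394/3435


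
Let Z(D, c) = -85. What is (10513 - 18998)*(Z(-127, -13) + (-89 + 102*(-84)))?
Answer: 74175870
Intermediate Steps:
(10513 - 18998)*(Z(-127, -13) + (-89 + 102*(-84))) = (10513 - 18998)*(-85 + (-89 + 102*(-84))) = -8485*(-85 + (-89 - 8568)) = -8485*(-85 - 8657) = -8485*(-8742) = 74175870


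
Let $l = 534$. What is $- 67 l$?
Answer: $-35778$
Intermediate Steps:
$- 67 l = \left(-67\right) 534 = -35778$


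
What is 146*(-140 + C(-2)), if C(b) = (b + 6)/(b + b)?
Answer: -20586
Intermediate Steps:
C(b) = (6 + b)/(2*b) (C(b) = (6 + b)/((2*b)) = (6 + b)*(1/(2*b)) = (6 + b)/(2*b))
146*(-140 + C(-2)) = 146*(-140 + (½)*(6 - 2)/(-2)) = 146*(-140 + (½)*(-½)*4) = 146*(-140 - 1) = 146*(-141) = -20586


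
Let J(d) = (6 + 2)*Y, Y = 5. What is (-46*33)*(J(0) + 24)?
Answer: -97152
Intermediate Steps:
J(d) = 40 (J(d) = (6 + 2)*5 = 8*5 = 40)
(-46*33)*(J(0) + 24) = (-46*33)*(40 + 24) = -1518*64 = -97152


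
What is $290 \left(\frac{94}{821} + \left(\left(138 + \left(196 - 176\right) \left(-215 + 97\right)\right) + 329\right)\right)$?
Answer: $- \frac{450677110}{821} \approx -5.4894 \cdot 10^{5}$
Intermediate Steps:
$290 \left(\frac{94}{821} + \left(\left(138 + \left(196 - 176\right) \left(-215 + 97\right)\right) + 329\right)\right) = 290 \left(94 \cdot \frac{1}{821} + \left(\left(138 + 20 \left(-118\right)\right) + 329\right)\right) = 290 \left(\frac{94}{821} + \left(\left(138 - 2360\right) + 329\right)\right) = 290 \left(\frac{94}{821} + \left(-2222 + 329\right)\right) = 290 \left(\frac{94}{821} - 1893\right) = 290 \left(- \frac{1554059}{821}\right) = - \frac{450677110}{821}$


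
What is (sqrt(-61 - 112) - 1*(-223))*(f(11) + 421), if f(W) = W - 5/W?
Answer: 1058581/11 + 4747*I*sqrt(173)/11 ≈ 96235.0 + 5676.1*I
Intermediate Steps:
(sqrt(-61 - 112) - 1*(-223))*(f(11) + 421) = (sqrt(-61 - 112) - 1*(-223))*((11 - 5/11) + 421) = (sqrt(-173) + 223)*((11 - 5*1/11) + 421) = (I*sqrt(173) + 223)*((11 - 5/11) + 421) = (223 + I*sqrt(173))*(116/11 + 421) = (223 + I*sqrt(173))*(4747/11) = 1058581/11 + 4747*I*sqrt(173)/11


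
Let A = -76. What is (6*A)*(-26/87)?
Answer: 3952/29 ≈ 136.28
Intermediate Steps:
(6*A)*(-26/87) = (6*(-76))*(-26/87) = -(-11856)/87 = -456*(-26/87) = 3952/29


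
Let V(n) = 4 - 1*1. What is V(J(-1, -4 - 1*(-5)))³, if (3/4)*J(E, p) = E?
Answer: 27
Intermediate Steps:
J(E, p) = 4*E/3
V(n) = 3 (V(n) = 4 - 1 = 3)
V(J(-1, -4 - 1*(-5)))³ = 3³ = 27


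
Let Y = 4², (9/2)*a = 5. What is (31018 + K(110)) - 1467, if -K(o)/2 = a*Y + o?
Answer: 263659/9 ≈ 29295.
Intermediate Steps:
a = 10/9 (a = (2/9)*5 = 10/9 ≈ 1.1111)
Y = 16
K(o) = -320/9 - 2*o (K(o) = -2*((10/9)*16 + o) = -2*(160/9 + o) = -320/9 - 2*o)
(31018 + K(110)) - 1467 = (31018 + (-320/9 - 2*110)) - 1467 = (31018 + (-320/9 - 220)) - 1467 = (31018 - 2300/9) - 1467 = 276862/9 - 1467 = 263659/9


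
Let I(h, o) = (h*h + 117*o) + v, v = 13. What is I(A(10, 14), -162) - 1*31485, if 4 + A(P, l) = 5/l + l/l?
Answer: -9882127/196 ≈ -50419.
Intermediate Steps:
A(P, l) = -3 + 5/l (A(P, l) = -4 + (5/l + l/l) = -4 + (5/l + 1) = -4 + (1 + 5/l) = -3 + 5/l)
I(h, o) = 13 + h² + 117*o (I(h, o) = (h*h + 117*o) + 13 = (h² + 117*o) + 13 = 13 + h² + 117*o)
I(A(10, 14), -162) - 1*31485 = (13 + (-3 + 5/14)² + 117*(-162)) - 1*31485 = (13 + (-3 + 5*(1/14))² - 18954) - 31485 = (13 + (-3 + 5/14)² - 18954) - 31485 = (13 + (-37/14)² - 18954) - 31485 = (13 + 1369/196 - 18954) - 31485 = -3711067/196 - 31485 = -9882127/196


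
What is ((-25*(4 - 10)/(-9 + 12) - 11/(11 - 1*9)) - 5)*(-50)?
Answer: -1975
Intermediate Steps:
((-25*(4 - 10)/(-9 + 12) - 11/(11 - 1*9)) - 5)*(-50) = ((-25/(3/(-6)) - 11/(11 - 9)) - 5)*(-50) = ((-25/(3*(-1/6)) - 11/2) - 5)*(-50) = ((-25/(-1/2) - 11*1/2) - 5)*(-50) = ((-25*(-2) - 11/2) - 5)*(-50) = ((50 - 11/2) - 5)*(-50) = (89/2 - 5)*(-50) = (79/2)*(-50) = -1975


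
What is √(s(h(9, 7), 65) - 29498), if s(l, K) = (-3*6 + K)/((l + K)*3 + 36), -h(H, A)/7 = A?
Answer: I*√52033485/42 ≈ 171.75*I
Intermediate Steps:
h(H, A) = -7*A
s(l, K) = (-18 + K)/(36 + 3*K + 3*l) (s(l, K) = (-18 + K)/((K + l)*3 + 36) = (-18 + K)/((3*K + 3*l) + 36) = (-18 + K)/(36 + 3*K + 3*l))
√(s(h(9, 7), 65) - 29498) = √((-6 + (⅓)*65)/(12 + 65 - 7*7) - 29498) = √((-6 + 65/3)/(12 + 65 - 49) - 29498) = √((47/3)/28 - 29498) = √((1/28)*(47/3) - 29498) = √(47/84 - 29498) = √(-2477785/84) = I*√52033485/42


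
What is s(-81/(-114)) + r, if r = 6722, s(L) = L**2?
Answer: 9707297/1444 ≈ 6722.5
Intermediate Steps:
s(-81/(-114)) + r = (-81/(-114))**2 + 6722 = (-81*(-1/114))**2 + 6722 = (27/38)**2 + 6722 = 729/1444 + 6722 = 9707297/1444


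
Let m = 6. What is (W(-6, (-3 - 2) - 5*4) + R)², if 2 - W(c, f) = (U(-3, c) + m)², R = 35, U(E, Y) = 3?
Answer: 1936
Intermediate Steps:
W(c, f) = -79 (W(c, f) = 2 - (3 + 6)² = 2 - 1*9² = 2 - 1*81 = 2 - 81 = -79)
(W(-6, (-3 - 2) - 5*4) + R)² = (-79 + 35)² = (-44)² = 1936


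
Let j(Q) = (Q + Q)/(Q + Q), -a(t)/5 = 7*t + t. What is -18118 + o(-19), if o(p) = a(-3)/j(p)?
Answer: -17998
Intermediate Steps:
a(t) = -40*t (a(t) = -5*(7*t + t) = -40*t)
j(Q) = 1 (j(Q) = (2*Q)/((2*Q)) = (2*Q)*(1/(2*Q)) = 1)
o(p) = 120 (o(p) = -40*(-3)/1 = 120*1 = 120)
-18118 + o(-19) = -18118 + 120 = -17998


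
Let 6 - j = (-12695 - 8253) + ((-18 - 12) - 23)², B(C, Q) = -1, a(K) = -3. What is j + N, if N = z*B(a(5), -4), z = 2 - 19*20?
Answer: 18523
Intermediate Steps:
z = -378 (z = 2 - 380 = -378)
j = 18145 (j = 6 - ((-12695 - 8253) + ((-18 - 12) - 23)²) = 6 - (-20948 + (-30 - 23)²) = 6 - (-20948 + (-53)²) = 6 - (-20948 + 2809) = 6 - 1*(-18139) = 6 + 18139 = 18145)
N = 378 (N = -378*(-1) = 378)
j + N = 18145 + 378 = 18523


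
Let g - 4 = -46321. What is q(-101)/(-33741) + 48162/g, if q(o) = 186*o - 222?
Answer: -27579278/57880811 ≈ -0.47648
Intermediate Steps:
g = -46317 (g = 4 - 46321 = -46317)
q(o) = -222 + 186*o
q(-101)/(-33741) + 48162/g = (-222 + 186*(-101))/(-33741) + 48162/(-46317) = (-222 - 18786)*(-1/33741) + 48162*(-1/46317) = -19008*(-1/33741) - 16054/15439 = 2112/3749 - 16054/15439 = -27579278/57880811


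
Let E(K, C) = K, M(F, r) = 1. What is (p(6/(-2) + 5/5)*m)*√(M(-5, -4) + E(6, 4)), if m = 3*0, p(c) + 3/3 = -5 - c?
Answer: 0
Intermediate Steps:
p(c) = -6 - c (p(c) = -1 + (-5 - c) = -6 - c)
m = 0
(p(6/(-2) + 5/5)*m)*√(M(-5, -4) + E(6, 4)) = ((-6 - (6/(-2) + 5/5))*0)*√(1 + 6) = ((-6 - (6*(-½) + 5*(⅕)))*0)*√7 = ((-6 - (-3 + 1))*0)*√7 = ((-6 - 1*(-2))*0)*√7 = ((-6 + 2)*0)*√7 = (-4*0)*√7 = 0*√7 = 0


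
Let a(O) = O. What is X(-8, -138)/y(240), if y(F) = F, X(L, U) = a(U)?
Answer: -23/40 ≈ -0.57500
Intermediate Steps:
X(L, U) = U
X(-8, -138)/y(240) = -138/240 = -138*1/240 = -23/40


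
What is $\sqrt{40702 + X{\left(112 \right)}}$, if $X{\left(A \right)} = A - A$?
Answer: $\sqrt{40702} \approx 201.75$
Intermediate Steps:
$X{\left(A \right)} = 0$
$\sqrt{40702 + X{\left(112 \right)}} = \sqrt{40702 + 0} = \sqrt{40702}$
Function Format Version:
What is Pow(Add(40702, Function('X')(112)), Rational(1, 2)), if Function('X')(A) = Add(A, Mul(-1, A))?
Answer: Pow(40702, Rational(1, 2)) ≈ 201.75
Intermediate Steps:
Function('X')(A) = 0
Pow(Add(40702, Function('X')(112)), Rational(1, 2)) = Pow(Add(40702, 0), Rational(1, 2)) = Pow(40702, Rational(1, 2))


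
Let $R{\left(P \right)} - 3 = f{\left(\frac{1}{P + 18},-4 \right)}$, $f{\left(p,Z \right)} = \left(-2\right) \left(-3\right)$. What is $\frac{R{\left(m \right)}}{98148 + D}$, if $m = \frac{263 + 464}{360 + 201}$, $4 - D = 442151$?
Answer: $- \frac{9}{343999} \approx -2.6163 \cdot 10^{-5}$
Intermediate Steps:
$D = -442147$ ($D = 4 - 442151 = -442147$)
$m = \frac{727}{561} \approx 1.2959$
$f{\left(p,Z \right)} = 6$
$R{\left(P \right)} = 9$ ($R{\left(P \right)} = 3 + 6 = 9$)
$\frac{R{\left(m \right)}}{98148 + D} = \frac{9}{98148 - 442147} = \frac{9}{-343999} = 9 \left(- \frac{1}{343999}\right) = - \frac{9}{343999}$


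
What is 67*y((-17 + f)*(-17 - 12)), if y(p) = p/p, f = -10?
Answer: 67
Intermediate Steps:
y(p) = 1
67*y((-17 + f)*(-17 - 12)) = 67*1 = 67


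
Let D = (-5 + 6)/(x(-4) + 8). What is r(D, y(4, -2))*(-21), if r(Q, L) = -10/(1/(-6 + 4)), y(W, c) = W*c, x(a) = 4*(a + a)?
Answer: -420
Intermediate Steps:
x(a) = 8*a (x(a) = 4*(2*a) = 8*a)
D = -1/24 (D = (-5 + 6)/(8*(-4) + 8) = 1/(-32 + 8) = 1/(-24) = 1*(-1/24) = -1/24 ≈ -0.041667)
r(Q, L) = 20 (r(Q, L) = -10/(1/(-2)) = -10/(-½) = -10*(-2) = 20)
r(D, y(4, -2))*(-21) = 20*(-21) = -420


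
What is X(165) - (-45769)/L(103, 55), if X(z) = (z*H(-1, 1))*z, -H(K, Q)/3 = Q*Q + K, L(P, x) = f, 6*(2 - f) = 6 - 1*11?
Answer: 274614/17 ≈ 16154.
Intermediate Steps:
f = 17/6 (f = 2 - (6 - 1*11)/6 = 2 - (6 - 11)/6 = 2 - ⅙*(-5) = 2 + ⅚ = 17/6 ≈ 2.8333)
L(P, x) = 17/6
H(K, Q) = -3*K - 3*Q² (H(K, Q) = -3*(Q*Q + K) = -3*(Q² + K) = -3*(K + Q²) = -3*K - 3*Q²)
X(z) = 0 (X(z) = (z*(-3*(-1) - 3*1²))*z = (z*(3 - 3*1))*z = (z*(3 - 3))*z = (z*0)*z = 0*z = 0)
X(165) - (-45769)/L(103, 55) = 0 - (-45769)/17/6 = 0 - (-45769)*6/17 = 0 - 1*(-274614/17) = 0 + 274614/17 = 274614/17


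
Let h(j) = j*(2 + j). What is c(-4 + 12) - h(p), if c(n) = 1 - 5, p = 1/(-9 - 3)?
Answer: -553/144 ≈ -3.8403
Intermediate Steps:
p = -1/12 (p = 1/(-12) = -1/12 ≈ -0.083333)
c(n) = -4
c(-4 + 12) - h(p) = -4 - (-1)*(2 - 1/12)/12 = -4 - (-1)*23/(12*12) = -4 - 1*(-23/144) = -4 + 23/144 = -553/144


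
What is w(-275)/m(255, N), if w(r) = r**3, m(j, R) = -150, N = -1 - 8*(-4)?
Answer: 831875/6 ≈ 1.3865e+5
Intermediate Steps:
N = 31 (N = -1 + 32 = 31)
w(-275)/m(255, N) = (-275)**3/(-150) = -20796875*(-1/150) = 831875/6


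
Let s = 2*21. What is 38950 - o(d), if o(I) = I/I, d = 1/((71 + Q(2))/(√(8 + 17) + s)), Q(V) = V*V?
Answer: 38949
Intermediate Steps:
s = 42
Q(V) = V²
d = 47/75 (d = 1/((71 + 2²)/(√(8 + 17) + 42)) = 1/((71 + 4)/(√25 + 42)) = 1/(75/(5 + 42)) = 1/(75/47) = 47/75 ≈ 0.62667)
o(I) = 1
38950 - o(d) = 38950 - 1*1 = 38950 - 1 = 38949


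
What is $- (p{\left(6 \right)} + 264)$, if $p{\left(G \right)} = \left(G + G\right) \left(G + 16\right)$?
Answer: $-528$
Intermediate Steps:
$p{\left(G \right)} = 2 G \left(16 + G\right)$
$- (p{\left(6 \right)} + 264) = - (2 \cdot 6 \left(16 + 6\right) + 264) = - (2 \cdot 6 \cdot 22 + 264) = - (264 + 264) = \left(-1\right) 528 = -528$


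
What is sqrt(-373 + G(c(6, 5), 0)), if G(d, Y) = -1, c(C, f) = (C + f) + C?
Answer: I*sqrt(374) ≈ 19.339*I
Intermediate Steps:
c(C, f) = f + 2*C
sqrt(-373 + G(c(6, 5), 0)) = sqrt(-373 - 1) = sqrt(-374) = I*sqrt(374)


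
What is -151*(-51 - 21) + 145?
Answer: 11017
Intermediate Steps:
-151*(-51 - 21) + 145 = -151*(-72) + 145 = 10872 + 145 = 11017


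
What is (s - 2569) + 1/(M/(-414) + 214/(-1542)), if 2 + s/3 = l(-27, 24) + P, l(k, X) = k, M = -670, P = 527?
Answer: -84562201/78712 ≈ -1074.3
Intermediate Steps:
s = 1494 (s = -6 + 3*(-27 + 527) = -6 + 3*500 = -6 + 1500 = 1494)
(s - 2569) + 1/(M/(-414) + 214/(-1542)) = (1494 - 2569) + 1/(-670/(-414) + 214/(-1542)) = -1075 + 1/(-670*(-1/414) + 214*(-1/1542)) = -1075 + 1/(335/207 - 107/771) = -1075 + 1/(78712/53199) = -1075 + 53199/78712 = -84562201/78712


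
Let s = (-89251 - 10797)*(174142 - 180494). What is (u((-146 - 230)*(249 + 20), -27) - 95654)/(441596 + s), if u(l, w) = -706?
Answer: -8030/52995541 ≈ -0.00015152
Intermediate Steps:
s = 635504896 (s = -100048*(-6352) = 635504896)
(u((-146 - 230)*(249 + 20), -27) - 95654)/(441596 + s) = (-706 - 95654)/(441596 + 635504896) = -96360/635946492 = -96360*1/635946492 = -8030/52995541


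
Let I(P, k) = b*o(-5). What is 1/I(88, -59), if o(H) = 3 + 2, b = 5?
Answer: 1/25 ≈ 0.040000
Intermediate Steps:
o(H) = 5
I(P, k) = 25 (I(P, k) = 5*5 = 25)
1/I(88, -59) = 1/25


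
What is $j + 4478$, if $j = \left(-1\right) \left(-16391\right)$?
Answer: $20869$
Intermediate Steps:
$j = 16391$
$j + 4478 = 16391 + 4478 = 20869$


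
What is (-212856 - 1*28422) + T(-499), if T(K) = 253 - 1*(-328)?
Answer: -240697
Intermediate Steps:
T(K) = 581 (T(K) = 253 + 328 = 581)
(-212856 - 1*28422) + T(-499) = (-212856 - 1*28422) + 581 = (-212856 - 28422) + 581 = -241278 + 581 = -240697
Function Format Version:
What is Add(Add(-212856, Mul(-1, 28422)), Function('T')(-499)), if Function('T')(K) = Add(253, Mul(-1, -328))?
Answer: -240697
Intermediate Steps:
Function('T')(K) = 581 (Function('T')(K) = Add(253, 328) = 581)
Add(Add(-212856, Mul(-1, 28422)), Function('T')(-499)) = Add(Add(-212856, Mul(-1, 28422)), 581) = Add(Add(-212856, -28422), 581) = Add(-241278, 581) = -240697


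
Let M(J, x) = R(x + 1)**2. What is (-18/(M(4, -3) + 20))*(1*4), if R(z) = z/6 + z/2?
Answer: -162/49 ≈ -3.3061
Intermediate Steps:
R(z) = 2*z/3 (R(z) = z*(1/6) + z*(1/2) = z/6 + z/2 = 2*z/3)
M(J, x) = (2/3 + 2*x/3)**2 (M(J, x) = (2*(x + 1)/3)**2 = (2*(1 + x)/3)**2 = (2/3 + 2*x/3)**2)
(-18/(M(4, -3) + 20))*(1*4) = (-18/(4*(1 - 3)**2/9 + 20))*(1*4) = -18/((4/9)*(-2)**2 + 20)*4 = -18/((4/9)*4 + 20)*4 = -18/(16/9 + 20)*4 = -18/196/9*4 = -18*9/196*4 = -81/98*4 = -162/49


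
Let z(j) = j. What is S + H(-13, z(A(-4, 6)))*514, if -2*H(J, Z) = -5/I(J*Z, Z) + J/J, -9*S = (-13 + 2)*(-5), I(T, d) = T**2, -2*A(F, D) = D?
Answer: -44323/169 ≈ -262.27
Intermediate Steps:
A(F, D) = -D/2
S = -55/9 (S = -(-13 + 2)*(-5)/9 = -(-11)*(-5)/9 = -1/9*55 = -55/9 ≈ -6.1111)
H(J, Z) = -1/2 + 5/(2*J**2*Z**2) (H(J, Z) = -(-5*1/(J**2*Z**2) + J/J)/2 = -(-5*1/(J**2*Z**2) + 1)/2 = -(-5/(J**2*Z**2) + 1)/2 = -(1 - 5/(J**2*Z**2))/2 = -1/2 + 5/(2*J**2*Z**2))
S + H(-13, z(A(-4, 6)))*514 = -55/9 + (-1/2 + (5/2)/((-13)**2*(-1/2*6)**2))*514 = -55/9 + (-1/2 + (5/2)*(1/169)/(-3)**2)*514 = -55/9 + (-1/2 + (5/2)*(1/169)*(1/9))*514 = -55/9 + (-1/2 + 5/3042)*514 = -55/9 - 758/1521*514 = -55/9 - 389612/1521 = -44323/169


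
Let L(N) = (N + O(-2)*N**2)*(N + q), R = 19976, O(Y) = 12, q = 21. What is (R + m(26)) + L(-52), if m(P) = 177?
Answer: -984123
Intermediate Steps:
L(N) = (21 + N)*(N + 12*N**2) (L(N) = (N + 12*N**2)*(N + 21) = (N + 12*N**2)*(21 + N) = (21 + N)*(N + 12*N**2))
(R + m(26)) + L(-52) = (19976 + 177) - 52*(21 + 12*(-52)**2 + 253*(-52)) = 20153 - 52*(21 + 12*2704 - 13156) = 20153 - 52*(21 + 32448 - 13156) = 20153 - 52*19313 = 20153 - 1004276 = -984123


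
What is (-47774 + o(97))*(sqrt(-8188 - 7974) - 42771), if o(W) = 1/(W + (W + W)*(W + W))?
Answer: 77101414360911/37733 - 1802656341*I*sqrt(16162)/37733 ≈ 2.0433e+9 - 6.0735e+6*I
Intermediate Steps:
o(W) = 1/(W + 4*W**2) (o(W) = 1/(W + (2*W)*(2*W)) = 1/(W + 4*W**2))
(-47774 + o(97))*(sqrt(-8188 - 7974) - 42771) = (-47774 + 1/(97*(1 + 4*97)))*(sqrt(-8188 - 7974) - 42771) = (-47774 + 1/(97*(1 + 388)))*(sqrt(-16162) - 42771) = (-47774 + (1/97)/389)*(I*sqrt(16162) - 42771) = (-47774 + (1/97)*(1/389))*(-42771 + I*sqrt(16162)) = (-47774 + 1/37733)*(-42771 + I*sqrt(16162)) = -1802656341*(-42771 + I*sqrt(16162))/37733 = 77101414360911/37733 - 1802656341*I*sqrt(16162)/37733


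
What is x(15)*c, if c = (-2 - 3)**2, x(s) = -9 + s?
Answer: 150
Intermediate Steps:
c = 25 (c = (-5)**2 = 25)
x(15)*c = (-9 + 15)*25 = 6*25 = 150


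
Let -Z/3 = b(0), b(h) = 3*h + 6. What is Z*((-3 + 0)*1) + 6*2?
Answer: 66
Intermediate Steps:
b(h) = 6 + 3*h
Z = -18 (Z = -3*(6 + 3*0) = -3*(6 + 0) = -3*6 = -18)
Z*((-3 + 0)*1) + 6*2 = -18*(-3 + 0) + 6*2 = -(-54) + 12 = -18*(-3) + 12 = 54 + 12 = 66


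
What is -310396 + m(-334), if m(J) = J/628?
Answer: -97464511/314 ≈ -3.1040e+5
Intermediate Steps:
m(J) = J/628 (m(J) = J*(1/628) = J/628)
-310396 + m(-334) = -310396 + (1/628)*(-334) = -310396 - 167/314 = -97464511/314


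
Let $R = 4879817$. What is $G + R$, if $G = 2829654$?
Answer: $7709471$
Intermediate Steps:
$G + R = 2829654 + 4879817 = 7709471$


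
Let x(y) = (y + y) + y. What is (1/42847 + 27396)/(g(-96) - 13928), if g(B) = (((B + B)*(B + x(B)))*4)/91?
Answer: -15259873369/5952892856 ≈ -2.5634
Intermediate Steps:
x(y) = 3*y (x(y) = 2*y + y = 3*y)
g(B) = 32*B**2/91 (g(B) = (((B + B)*(B + 3*B))*4)/91 = (((2*B)*(4*B))*4)*(1/91) = ((8*B**2)*4)*(1/91) = (32*B**2)*(1/91) = 32*B**2/91)
(1/42847 + 27396)/(g(-96) - 13928) = (1/42847 + 27396)/((32/91)*(-96)**2 - 13928) = (1/42847 + 27396)/((32/91)*9216 - 13928) = 1173836413/(42847*(294912/91 - 13928)) = 1173836413/(42847*(-972536/91)) = (1173836413/42847)*(-91/972536) = -15259873369/5952892856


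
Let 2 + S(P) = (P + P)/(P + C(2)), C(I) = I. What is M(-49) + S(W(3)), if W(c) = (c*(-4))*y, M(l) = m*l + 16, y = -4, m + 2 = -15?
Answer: 21223/25 ≈ 848.92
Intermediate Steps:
m = -17 (m = -2 - 15 = -17)
M(l) = 16 - 17*l (M(l) = -17*l + 16 = 16 - 17*l)
W(c) = 16*c (W(c) = (c*(-4))*(-4) = -4*c*(-4) = 16*c)
S(P) = -2 + 2*P/(2 + P) (S(P) = -2 + (P + P)/(P + 2) = -2 + (2*P)/(2 + P) = -2 + 2*P/(2 + P))
M(-49) + S(W(3)) = (16 - 17*(-49)) - 4/(2 + 16*3) = (16 + 833) - 4/(2 + 48) = 849 - 4/50 = 849 - 4*1/50 = 849 - 2/25 = 21223/25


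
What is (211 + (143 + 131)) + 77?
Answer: 562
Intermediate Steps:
(211 + (143 + 131)) + 77 = (211 + 274) + 77 = 485 + 77 = 562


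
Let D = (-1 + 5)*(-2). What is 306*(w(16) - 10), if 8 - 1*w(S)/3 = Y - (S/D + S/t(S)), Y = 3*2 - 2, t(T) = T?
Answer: -306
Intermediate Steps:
D = -8 (D = 4*(-2) = -8)
Y = 4 (Y = 6 - 2 = 4)
w(S) = 15 - 3*S/8 (w(S) = 24 - 3*(4 - (S/(-8) + S/S)) = 24 - 3*(4 - (S*(-1/8) + 1)) = 24 - 3*(4 - (-S/8 + 1)) = 24 - 3*(4 - (1 - S/8)) = 24 - 3*(4 + (-1 + S/8)) = 24 - 3*(3 + S/8) = 24 + (-9 - 3*S/8) = 15 - 3*S/8)
306*(w(16) - 10) = 306*((15 - 3/8*16) - 10) = 306*((15 - 6) - 10) = 306*(9 - 10) = 306*(-1) = -306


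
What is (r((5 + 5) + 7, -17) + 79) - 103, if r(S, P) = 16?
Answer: -8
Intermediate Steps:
(r((5 + 5) + 7, -17) + 79) - 103 = (16 + 79) - 103 = 95 - 103 = -8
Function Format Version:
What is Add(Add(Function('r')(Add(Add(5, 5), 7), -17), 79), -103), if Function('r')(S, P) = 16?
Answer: -8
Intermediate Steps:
Add(Add(Function('r')(Add(Add(5, 5), 7), -17), 79), -103) = Add(Add(16, 79), -103) = Add(95, -103) = -8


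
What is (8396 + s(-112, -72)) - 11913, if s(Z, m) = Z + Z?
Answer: -3741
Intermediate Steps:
s(Z, m) = 2*Z
(8396 + s(-112, -72)) - 11913 = (8396 + 2*(-112)) - 11913 = (8396 - 224) - 11913 = 8172 - 11913 = -3741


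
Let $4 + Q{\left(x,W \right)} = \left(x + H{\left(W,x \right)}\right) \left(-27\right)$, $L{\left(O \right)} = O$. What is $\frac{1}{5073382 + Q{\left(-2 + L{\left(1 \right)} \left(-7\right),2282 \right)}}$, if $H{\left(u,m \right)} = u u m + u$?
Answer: $\frac{1}{1270440339} \approx 7.8713 \cdot 10^{-10}$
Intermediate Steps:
$H{\left(u,m \right)} = u + m u^{2}$ ($H{\left(u,m \right)} = u^{2} m + u = m u^{2} + u = u + m u^{2}$)
$Q{\left(x,W \right)} = -4 - 27 x - 27 W \left(1 + W x\right)$ ($Q{\left(x,W \right)} = -4 + \left(x + W \left(1 + x W\right)\right) \left(-27\right) = -4 + \left(x + W \left(1 + W x\right)\right) \left(-27\right) = -4 - \left(27 x + 27 W \left(1 + W x\right)\right) = -4 - 27 x - 27 W \left(1 + W x\right)$)
$\frac{1}{5073382 + Q{\left(-2 + L{\left(1 \right)} \left(-7\right),2282 \right)}} = \frac{1}{5073382 - \left(4 + 27 \left(-2 + 1 \left(-7\right)\right) + 61614 \left(1 + 2282 \left(-2 + 1 \left(-7\right)\right)\right)\right)} = \frac{1}{5073382 - \left(4 + 27 \left(-2 - 7\right) + 61614 \left(1 + 2282 \left(-2 - 7\right)\right)\right)} = \frac{1}{5073382 - \left(-239 + 61614 \left(1 + 2282 \left(-9\right)\right)\right)} = \frac{1}{5073382 - \left(-239 + 61614 \left(1 - 20538\right)\right)} = \frac{1}{5073382 - \left(-239 - 1265366718\right)} = \frac{1}{5073382 + \left(-4 + 243 + 1265366718\right)} = \frac{1}{5073382 + 1265366957} = \frac{1}{1270440339}$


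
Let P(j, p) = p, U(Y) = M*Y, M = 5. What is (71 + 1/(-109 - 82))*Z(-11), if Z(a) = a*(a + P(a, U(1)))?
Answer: 894960/191 ≈ 4685.7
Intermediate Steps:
U(Y) = 5*Y
Z(a) = a*(5 + a) (Z(a) = a*(a + 5*1) = a*(a + 5) = a*(5 + a))
(71 + 1/(-109 - 82))*Z(-11) = (71 + 1/(-109 - 82))*(-11*(5 - 11)) = (71 + 1/(-191))*(-11*(-6)) = (71 - 1/191)*66 = (13560/191)*66 = 894960/191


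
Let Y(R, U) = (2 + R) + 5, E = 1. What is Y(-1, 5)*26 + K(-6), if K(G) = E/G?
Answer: 935/6 ≈ 155.83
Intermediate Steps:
Y(R, U) = 7 + R
K(G) = 1/G
Y(-1, 5)*26 + K(-6) = (7 - 1)*26 + 1/(-6) = 6*26 - 1/6 = 156 - 1/6 = 935/6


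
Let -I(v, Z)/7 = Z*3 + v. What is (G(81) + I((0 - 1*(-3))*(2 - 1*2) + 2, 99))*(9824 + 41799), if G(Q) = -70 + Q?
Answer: -107479086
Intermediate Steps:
I(v, Z) = -21*Z - 7*v (I(v, Z) = -7*(Z*3 + v) = -7*(3*Z + v) = -7*(v + 3*Z) = -21*Z - 7*v)
(G(81) + I((0 - 1*(-3))*(2 - 1*2) + 2, 99))*(9824 + 41799) = ((-70 + 81) + (-21*99 - 7*((0 - 1*(-3))*(2 - 1*2) + 2)))*(9824 + 41799) = (11 + (-2079 - 7*((0 + 3)*(2 - 2) + 2)))*51623 = (11 + (-2079 - 7*(3*0 + 2)))*51623 = (11 + (-2079 - 7*(0 + 2)))*51623 = (11 + (-2079 - 7*2))*51623 = (11 + (-2079 - 14))*51623 = (11 - 2093)*51623 = -2082*51623 = -107479086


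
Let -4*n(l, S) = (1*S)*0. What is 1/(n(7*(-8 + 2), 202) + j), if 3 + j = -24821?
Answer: -1/24824 ≈ -4.0284e-5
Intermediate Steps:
n(l, S) = 0 (n(l, S) = -1*S*0/4 = -S*0/4 = -¼*0 = 0)
j = -24824 (j = -3 - 24821 = -24824)
1/(n(7*(-8 + 2), 202) + j) = 1/(0 - 24824) = 1/(-24824) = -1/24824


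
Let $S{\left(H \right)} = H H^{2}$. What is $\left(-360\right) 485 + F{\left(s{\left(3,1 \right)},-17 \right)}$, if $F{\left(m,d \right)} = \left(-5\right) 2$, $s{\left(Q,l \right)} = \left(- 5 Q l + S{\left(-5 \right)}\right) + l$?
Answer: $-174610$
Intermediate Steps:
$S{\left(H \right)} = H^{3}$
$s{\left(Q,l \right)} = -125 + l - 5 Q l$ ($s{\left(Q,l \right)} = \left(- 5 Q l + \left(-5\right)^{3}\right) + l = \left(- 5 Q l - 125\right) + l = \left(-125 - 5 Q l\right) + l = -125 + l - 5 Q l$)
$F{\left(m,d \right)} = -10$
$\left(-360\right) 485 + F{\left(s{\left(3,1 \right)},-17 \right)} = \left(-360\right) 485 - 10 = -174600 - 10 = -174610$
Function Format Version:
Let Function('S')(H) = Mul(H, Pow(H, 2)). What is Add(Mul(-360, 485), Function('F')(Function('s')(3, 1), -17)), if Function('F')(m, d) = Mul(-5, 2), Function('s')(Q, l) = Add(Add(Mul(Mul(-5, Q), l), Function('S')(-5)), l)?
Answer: -174610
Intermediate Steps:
Function('S')(H) = Pow(H, 3)
Function('s')(Q, l) = Add(-125, l, Mul(-5, Q, l)) (Function('s')(Q, l) = Add(Add(Mul(Mul(-5, Q), l), Pow(-5, 3)), l) = Add(Add(Mul(-5, Q, l), -125), l) = Add(Add(-125, Mul(-5, Q, l)), l) = Add(-125, l, Mul(-5, Q, l)))
Function('F')(m, d) = -10
Add(Mul(-360, 485), Function('F')(Function('s')(3, 1), -17)) = Add(Mul(-360, 485), -10) = Add(-174600, -10) = -174610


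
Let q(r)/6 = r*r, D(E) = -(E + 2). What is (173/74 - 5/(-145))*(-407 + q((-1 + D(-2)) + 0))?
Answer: -2041491/2146 ≈ -951.30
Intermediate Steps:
D(E) = -2 - E (D(E) = -(2 + E) = -2 - E)
q(r) = 6*r² (q(r) = 6*(r*r) = 6*r²)
(173/74 - 5/(-145))*(-407 + q((-1 + D(-2)) + 0)) = (173/74 - 5/(-145))*(-407 + 6*((-1 + (-2 - 1*(-2))) + 0)²) = (173*(1/74) - 5*(-1/145))*(-407 + 6*((-1 + (-2 + 2)) + 0)²) = (173/74 + 1/29)*(-407 + 6*((-1 + 0) + 0)²) = 5091*(-407 + 6*(-1 + 0)²)/2146 = 5091*(-407 + 6*(-1)²)/2146 = 5091*(-407 + 6*1)/2146 = 5091*(-407 + 6)/2146 = (5091/2146)*(-401) = -2041491/2146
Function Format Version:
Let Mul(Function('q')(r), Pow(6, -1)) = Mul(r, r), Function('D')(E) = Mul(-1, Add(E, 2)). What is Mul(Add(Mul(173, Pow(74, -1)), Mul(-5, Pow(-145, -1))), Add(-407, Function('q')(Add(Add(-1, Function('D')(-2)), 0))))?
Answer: Rational(-2041491, 2146) ≈ -951.30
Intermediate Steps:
Function('D')(E) = Add(-2, Mul(-1, E)) (Function('D')(E) = Mul(-1, Add(2, E)) = Add(-2, Mul(-1, E)))
Function('q')(r) = Mul(6, Pow(r, 2)) (Function('q')(r) = Mul(6, Mul(r, r)) = Mul(6, Pow(r, 2)))
Mul(Add(Mul(173, Pow(74, -1)), Mul(-5, Pow(-145, -1))), Add(-407, Function('q')(Add(Add(-1, Function('D')(-2)), 0)))) = Mul(Add(Mul(173, Pow(74, -1)), Mul(-5, Pow(-145, -1))), Add(-407, Mul(6, Pow(Add(Add(-1, Add(-2, Mul(-1, -2))), 0), 2)))) = Mul(Add(Mul(173, Rational(1, 74)), Mul(-5, Rational(-1, 145))), Add(-407, Mul(6, Pow(Add(Add(-1, Add(-2, 2)), 0), 2)))) = Mul(Add(Rational(173, 74), Rational(1, 29)), Add(-407, Mul(6, Pow(Add(Add(-1, 0), 0), 2)))) = Mul(Rational(5091, 2146), Add(-407, Mul(6, Pow(Add(-1, 0), 2)))) = Mul(Rational(5091, 2146), Add(-407, Mul(6, Pow(-1, 2)))) = Mul(Rational(5091, 2146), Add(-407, Mul(6, 1))) = Mul(Rational(5091, 2146), Add(-407, 6)) = Mul(Rational(5091, 2146), -401) = Rational(-2041491, 2146)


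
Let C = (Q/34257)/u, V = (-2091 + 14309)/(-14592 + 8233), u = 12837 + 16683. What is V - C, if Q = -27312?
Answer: -257405877719/133971761745 ≈ -1.9213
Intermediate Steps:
u = 29520
V = -12218/6359 (V = 12218/(-6359) = 12218*(-1/6359) = -12218/6359 ≈ -1.9214)
C = -569/21068055 (C = -27312/34257/29520 = -27312*1/34257*(1/29520) = -9104/11419*1/29520 = -569/21068055 ≈ -2.7008e-5)
V - C = -12218/6359 - 1*(-569/21068055) = -12218/6359 + 569/21068055 = -257405877719/133971761745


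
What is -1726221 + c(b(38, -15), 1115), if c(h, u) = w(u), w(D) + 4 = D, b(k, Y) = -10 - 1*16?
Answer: -1725110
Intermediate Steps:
b(k, Y) = -26 (b(k, Y) = -10 - 16 = -26)
w(D) = -4 + D
c(h, u) = -4 + u
-1726221 + c(b(38, -15), 1115) = -1726221 + (-4 + 1115) = -1726221 + 1111 = -1725110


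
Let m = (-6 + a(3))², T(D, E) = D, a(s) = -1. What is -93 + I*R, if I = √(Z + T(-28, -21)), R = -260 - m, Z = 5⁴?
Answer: -93 - 309*√597 ≈ -7643.0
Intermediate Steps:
Z = 625
m = 49 (m = (-6 - 1)² = (-7)² = 49)
R = -309 (R = -260 - 1*49 = -260 - 49 = -309)
I = √597 (I = √(625 - 28) = √597 ≈ 24.434)
-93 + I*R = -93 + √597*(-309) = -93 - 309*√597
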